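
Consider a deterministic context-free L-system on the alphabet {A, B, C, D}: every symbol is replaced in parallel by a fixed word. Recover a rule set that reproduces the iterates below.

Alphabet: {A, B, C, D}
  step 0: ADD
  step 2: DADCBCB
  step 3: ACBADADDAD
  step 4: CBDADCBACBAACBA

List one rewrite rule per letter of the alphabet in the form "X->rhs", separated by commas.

A->CB, B->AD, C->D, D->A

  step 3 ⇒ step 4: ACBADADDAD ⇒ CB·D·AD·CB·A·CB·A·A·CB·A
    A ↦ CB
    B ↦ AD
    C ↦ D
    D ↦ A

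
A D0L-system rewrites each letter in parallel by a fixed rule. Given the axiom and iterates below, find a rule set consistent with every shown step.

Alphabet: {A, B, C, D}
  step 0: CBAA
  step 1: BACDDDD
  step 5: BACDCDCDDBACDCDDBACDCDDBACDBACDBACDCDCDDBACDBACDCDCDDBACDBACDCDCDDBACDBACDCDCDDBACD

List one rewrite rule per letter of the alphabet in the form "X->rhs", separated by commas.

  step 0 ⇒ step 1: CBAA ⇒ BA·C·DD·DD
    A ↦ DD
    B ↦ C
    C ↦ BA
    D ↦ CD  (constrained at step 1)

A->DD, B->C, C->BA, D->CD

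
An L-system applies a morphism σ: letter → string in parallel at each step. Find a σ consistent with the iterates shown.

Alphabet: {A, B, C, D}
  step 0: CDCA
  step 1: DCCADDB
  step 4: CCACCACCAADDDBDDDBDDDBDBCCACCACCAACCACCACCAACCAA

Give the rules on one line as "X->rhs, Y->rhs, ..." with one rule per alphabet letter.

A->DB, B->A, C->D, D->CCA

  step 0 ⇒ step 1: CDCA ⇒ D·CCA·D·DB
    A ↦ DB
    C ↦ D
    D ↦ CCA
    B ↦ A  (constrained at step 1)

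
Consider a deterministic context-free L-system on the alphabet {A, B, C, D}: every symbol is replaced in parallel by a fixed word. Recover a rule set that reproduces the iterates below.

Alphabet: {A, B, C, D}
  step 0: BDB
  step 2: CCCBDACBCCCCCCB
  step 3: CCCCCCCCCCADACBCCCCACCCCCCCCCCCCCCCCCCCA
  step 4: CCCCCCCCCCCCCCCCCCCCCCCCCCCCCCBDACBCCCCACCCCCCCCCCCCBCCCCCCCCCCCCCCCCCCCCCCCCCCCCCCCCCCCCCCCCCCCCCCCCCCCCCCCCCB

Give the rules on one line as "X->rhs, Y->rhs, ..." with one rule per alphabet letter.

A->B, B->CA, C->CCC, D->DAC

  step 3 ⇒ step 4: CCCCCCCCCCADACBCCCCACCCCCCCCCCCCCCCCCCCA ⇒ CCC·CCC·CCC·CCC·CCC·CCC·CCC·CCC·CCC·CCC·B·DAC·B·CCC·CA·CCC·CCC·CCC·CCC·B·CCC·CCC·CCC·CCC·CCC·CCC·CCC·CCC·CCC·CCC·CCC·CCC·CCC·CCC·CCC·CCC·CCC·CCC·CCC·B
    A ↦ B
    B ↦ CA
    C ↦ CCC
    D ↦ DAC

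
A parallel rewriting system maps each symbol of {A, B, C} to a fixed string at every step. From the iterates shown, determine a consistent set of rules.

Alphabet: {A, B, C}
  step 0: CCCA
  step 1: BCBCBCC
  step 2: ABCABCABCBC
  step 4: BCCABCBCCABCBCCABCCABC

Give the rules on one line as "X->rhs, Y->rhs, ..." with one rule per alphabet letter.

A->C, B->A, C->BC

  step 1 ⇒ step 2: BCBCBCC ⇒ A·BC·A·BC·A·BC·BC
    B ↦ A
    C ↦ BC
  step 0 ⇒ step 1: CCCA ⇒ BC·BC·BC·C
    A ↦ C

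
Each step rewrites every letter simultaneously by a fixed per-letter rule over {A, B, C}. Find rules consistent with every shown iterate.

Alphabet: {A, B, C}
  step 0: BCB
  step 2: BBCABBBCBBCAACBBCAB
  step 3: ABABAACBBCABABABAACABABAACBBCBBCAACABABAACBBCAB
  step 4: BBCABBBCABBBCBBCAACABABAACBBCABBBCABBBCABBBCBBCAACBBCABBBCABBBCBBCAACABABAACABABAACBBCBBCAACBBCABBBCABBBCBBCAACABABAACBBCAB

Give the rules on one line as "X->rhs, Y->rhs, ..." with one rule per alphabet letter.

A->BBC, B->AB, C->AAC

  step 3 ⇒ step 4: ABABAACBBCABABABAACABABAACBBCBBCAACABABAACBBCAB ⇒ BBC·AB·BBC·AB·BBC·BBC·AAC·AB·AB·AAC·BBC·AB·BBC·AB·BBC·AB·BBC·BBC·AAC·BBC·AB·BBC·AB·BBC·BBC·AAC·AB·AB·AAC·AB·AB·AAC·BBC·BBC·AAC·BBC·AB·BBC·AB·BBC·BBC·AAC·AB·AB·AAC·BBC·AB
    A ↦ BBC
    B ↦ AB
    C ↦ AAC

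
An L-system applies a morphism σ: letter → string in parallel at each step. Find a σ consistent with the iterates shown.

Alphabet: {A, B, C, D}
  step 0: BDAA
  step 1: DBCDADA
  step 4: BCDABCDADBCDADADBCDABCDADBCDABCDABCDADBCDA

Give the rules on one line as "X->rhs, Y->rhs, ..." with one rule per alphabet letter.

A->DA, B->D, C->AD, D->BC

  step 0 ⇒ step 1: BDAA ⇒ D·BC·DA·DA
    A ↦ DA
    B ↦ D
    D ↦ BC
    C ↦ AD  (constrained at step 1)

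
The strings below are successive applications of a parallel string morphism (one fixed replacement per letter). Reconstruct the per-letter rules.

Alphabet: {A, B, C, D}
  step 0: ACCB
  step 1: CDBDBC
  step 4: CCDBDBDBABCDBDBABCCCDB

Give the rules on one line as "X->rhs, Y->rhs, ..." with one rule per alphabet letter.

A->C, B->C, C->DB, D->AB

  step 0 ⇒ step 1: ACCB ⇒ C·DB·DB·C
    A ↦ C
    B ↦ C
    C ↦ DB
    D ↦ AB  (constrained at step 1)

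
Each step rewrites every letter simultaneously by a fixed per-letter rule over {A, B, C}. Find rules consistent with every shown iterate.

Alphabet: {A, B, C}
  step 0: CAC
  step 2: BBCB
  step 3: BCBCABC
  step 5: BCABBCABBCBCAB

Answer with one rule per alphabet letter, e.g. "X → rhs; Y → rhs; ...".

A->B, B->BC, C->A

  step 2 ⇒ step 3: BBCB ⇒ BC·BC·A·BC
    B ↦ BC
    C ↦ A
    A ↦ B  (constrained at step 0)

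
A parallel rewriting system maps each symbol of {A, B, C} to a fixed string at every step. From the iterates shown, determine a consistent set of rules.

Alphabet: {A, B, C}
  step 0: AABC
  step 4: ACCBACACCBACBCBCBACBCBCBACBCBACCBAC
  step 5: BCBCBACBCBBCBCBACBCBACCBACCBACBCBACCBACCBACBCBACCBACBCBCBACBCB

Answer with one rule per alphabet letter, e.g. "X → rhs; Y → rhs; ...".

  step 4 ⇒ step 5: ACCBACACCBACBCBCBACBCBCBACBCBACCBAC ⇒ B·CB·CB·AC·B·CB·B·CB·CB·AC·B·CB·AC·CB·AC·CB·AC·B·CB·AC·CB·AC·CB·AC·B·CB·AC·CB·AC·B·CB·CB·AC·B·CB
    A ↦ B
    B ↦ AC
    C ↦ CB

A->B, B->AC, C->CB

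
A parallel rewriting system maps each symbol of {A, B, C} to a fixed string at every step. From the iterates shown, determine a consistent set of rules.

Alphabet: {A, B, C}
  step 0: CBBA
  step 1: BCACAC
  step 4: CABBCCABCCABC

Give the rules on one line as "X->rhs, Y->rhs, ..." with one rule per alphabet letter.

  step 0 ⇒ step 1: CBBA ⇒ B·CA·CA·C
    A ↦ C
    B ↦ CA
    C ↦ B

A->C, B->CA, C->B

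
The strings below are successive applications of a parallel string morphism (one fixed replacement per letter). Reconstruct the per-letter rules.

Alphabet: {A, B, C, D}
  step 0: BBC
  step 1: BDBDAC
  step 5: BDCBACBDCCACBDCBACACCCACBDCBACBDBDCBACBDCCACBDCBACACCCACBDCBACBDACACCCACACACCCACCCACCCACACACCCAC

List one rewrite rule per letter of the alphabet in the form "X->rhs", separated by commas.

  step 0 ⇒ step 1: BBC ⇒ BD·BD·AC
    B ↦ BD
    C ↦ AC
    A ↦ CC  (constrained at step 1)
    D ↦ CB  (constrained at step 1)

A->CC, B->BD, C->AC, D->CB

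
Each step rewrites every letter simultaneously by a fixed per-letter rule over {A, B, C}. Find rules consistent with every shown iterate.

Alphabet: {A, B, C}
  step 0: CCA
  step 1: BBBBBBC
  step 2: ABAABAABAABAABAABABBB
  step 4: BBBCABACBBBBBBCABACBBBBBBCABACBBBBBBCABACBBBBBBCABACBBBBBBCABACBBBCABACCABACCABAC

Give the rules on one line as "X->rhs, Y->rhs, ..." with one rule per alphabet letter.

A->C, B->ABA, C->BBB

  step 1 ⇒ step 2: BBBBBBC ⇒ ABA·ABA·ABA·ABA·ABA·ABA·BBB
    B ↦ ABA
    C ↦ BBB
  step 0 ⇒ step 1: CCA ⇒ BBB·BBB·C
    A ↦ C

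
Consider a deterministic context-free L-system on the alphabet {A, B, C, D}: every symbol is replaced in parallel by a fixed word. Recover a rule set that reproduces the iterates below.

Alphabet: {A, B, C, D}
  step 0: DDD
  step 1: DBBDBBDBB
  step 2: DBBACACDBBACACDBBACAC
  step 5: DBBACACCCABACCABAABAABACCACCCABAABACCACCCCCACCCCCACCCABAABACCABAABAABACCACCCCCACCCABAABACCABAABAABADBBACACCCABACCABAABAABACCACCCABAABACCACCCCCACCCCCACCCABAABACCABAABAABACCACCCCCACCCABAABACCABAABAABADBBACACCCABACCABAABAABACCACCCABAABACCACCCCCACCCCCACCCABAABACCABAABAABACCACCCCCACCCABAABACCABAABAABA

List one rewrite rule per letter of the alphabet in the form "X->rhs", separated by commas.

A->CC, B->AC, C->ABA, D->DBB

  step 1 ⇒ step 2: DBBDBBDBB ⇒ DBB·AC·AC·DBB·AC·AC·DBB·AC·AC
    B ↦ AC
    D ↦ DBB
    A ↦ CC  (constrained at step 2)
    C ↦ ABA  (constrained at step 2)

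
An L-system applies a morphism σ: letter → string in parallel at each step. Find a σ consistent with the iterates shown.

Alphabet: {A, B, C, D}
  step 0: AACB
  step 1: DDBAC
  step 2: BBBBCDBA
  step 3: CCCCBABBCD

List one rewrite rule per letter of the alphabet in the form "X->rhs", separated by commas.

  step 2 ⇒ step 3: BBBBCDBA ⇒ C·C·C·C·BA·BB·C·D
    A ↦ D
    B ↦ C
    C ↦ BA
    D ↦ BB

A->D, B->C, C->BA, D->BB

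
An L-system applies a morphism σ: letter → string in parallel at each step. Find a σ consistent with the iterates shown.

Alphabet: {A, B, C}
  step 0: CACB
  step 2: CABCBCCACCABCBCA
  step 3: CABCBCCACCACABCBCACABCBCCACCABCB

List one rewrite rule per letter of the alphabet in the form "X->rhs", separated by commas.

  step 2 ⇒ step 3: CABCBCCACCABCBCA ⇒ CA·BCB·C·CA·C·CA·CA·BCB·CA·CA·BCB·C·CA·C·CA·BCB
    A ↦ BCB
    B ↦ C
    C ↦ CA

A->BCB, B->C, C->CA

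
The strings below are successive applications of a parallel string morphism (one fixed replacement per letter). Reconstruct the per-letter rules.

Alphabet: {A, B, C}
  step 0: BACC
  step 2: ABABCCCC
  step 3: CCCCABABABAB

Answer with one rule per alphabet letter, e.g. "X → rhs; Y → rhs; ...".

A->C, B->C, C->AB

  step 2 ⇒ step 3: ABABCCCC ⇒ C·C·C·C·AB·AB·AB·AB
    A ↦ C
    B ↦ C
    C ↦ AB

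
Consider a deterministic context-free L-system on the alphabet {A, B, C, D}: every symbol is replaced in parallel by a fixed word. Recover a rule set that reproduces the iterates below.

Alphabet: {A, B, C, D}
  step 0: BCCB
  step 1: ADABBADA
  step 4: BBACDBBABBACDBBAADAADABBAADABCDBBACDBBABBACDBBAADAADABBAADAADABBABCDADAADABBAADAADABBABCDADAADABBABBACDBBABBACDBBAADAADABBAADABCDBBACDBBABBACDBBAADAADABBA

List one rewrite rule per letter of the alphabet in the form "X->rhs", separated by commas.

A->BBA, B->ADA, C->B, D->CD

  step 0 ⇒ step 1: BCCB ⇒ ADA·B·B·ADA
    B ↦ ADA
    C ↦ B
    A ↦ BBA  (constrained at step 1)
    D ↦ CD  (constrained at step 1)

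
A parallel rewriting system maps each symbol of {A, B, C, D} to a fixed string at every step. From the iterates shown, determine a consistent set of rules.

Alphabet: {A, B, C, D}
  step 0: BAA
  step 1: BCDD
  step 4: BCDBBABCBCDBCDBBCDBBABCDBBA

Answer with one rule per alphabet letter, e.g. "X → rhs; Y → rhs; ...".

  step 0 ⇒ step 1: BAA ⇒ BC·D·D
    A ↦ D
    B ↦ BC
    C ↦ DB  (constrained at step 1)
    D ↦ BA  (constrained at step 1)

A->D, B->BC, C->DB, D->BA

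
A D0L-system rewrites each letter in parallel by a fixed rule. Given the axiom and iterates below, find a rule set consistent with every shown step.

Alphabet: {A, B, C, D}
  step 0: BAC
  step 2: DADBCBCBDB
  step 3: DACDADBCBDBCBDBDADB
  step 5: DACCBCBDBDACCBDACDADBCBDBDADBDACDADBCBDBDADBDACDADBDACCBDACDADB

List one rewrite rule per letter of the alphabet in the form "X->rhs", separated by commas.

  step 2 ⇒ step 3: DADBCBCBDB ⇒ DA·C·DA·DB·CB·DB·CB·DB·DA·DB
    A ↦ C
    B ↦ DB
    C ↦ CB
    D ↦ DA

A->C, B->DB, C->CB, D->DA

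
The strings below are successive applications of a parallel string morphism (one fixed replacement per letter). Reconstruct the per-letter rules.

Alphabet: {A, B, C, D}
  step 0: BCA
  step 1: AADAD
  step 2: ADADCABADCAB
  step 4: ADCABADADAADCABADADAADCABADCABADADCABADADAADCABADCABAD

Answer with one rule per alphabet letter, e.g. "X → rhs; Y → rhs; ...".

  step 1 ⇒ step 2: AADAD ⇒ AD·AD·CAB·AD·CAB
    A ↦ AD
    D ↦ CAB
  step 0 ⇒ step 1: BCA ⇒ A·AD·AD
    B ↦ A
  step 0 ⇒ step 1: BCA ⇒ A·AD·AD
    C ↦ AD

A->AD, B->A, C->AD, D->CAB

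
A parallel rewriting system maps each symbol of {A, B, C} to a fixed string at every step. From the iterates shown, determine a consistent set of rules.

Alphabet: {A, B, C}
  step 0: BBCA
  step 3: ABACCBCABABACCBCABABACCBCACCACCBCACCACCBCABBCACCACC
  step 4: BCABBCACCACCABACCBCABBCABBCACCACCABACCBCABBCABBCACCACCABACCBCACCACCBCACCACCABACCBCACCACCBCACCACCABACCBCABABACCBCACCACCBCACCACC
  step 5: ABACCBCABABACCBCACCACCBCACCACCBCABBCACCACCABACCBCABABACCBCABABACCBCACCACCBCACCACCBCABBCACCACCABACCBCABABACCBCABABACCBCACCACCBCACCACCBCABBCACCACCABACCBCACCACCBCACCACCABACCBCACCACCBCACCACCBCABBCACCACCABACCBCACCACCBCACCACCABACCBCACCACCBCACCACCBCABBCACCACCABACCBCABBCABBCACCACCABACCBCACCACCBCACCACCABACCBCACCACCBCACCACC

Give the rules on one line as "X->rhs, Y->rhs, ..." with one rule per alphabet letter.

  step 4 ⇒ step 5: BCABBCACCACCABACCBCABBCABBCACCACCABACCBCABBCABBCACCACCABACCBCACCACCBCACCACCABACCBCACCACCBCACCACCABACCBCABABACCBCACCACCBCACCACC ⇒ AB·ACC·BC·AB·AB·ACC·BC·ACC·ACC·BC·ACC·ACC·BC·AB·BC·ACC·ACC·AB·ACC·BC·AB·AB·ACC·BC·AB·AB·ACC·BC·ACC·ACC·BC·ACC·ACC·BC·AB·BC·ACC·ACC·AB·ACC·BC·AB·AB·ACC·BC·AB·AB·ACC·BC·ACC·ACC·BC·ACC·ACC·BC·AB·BC·ACC·ACC·AB·ACC·BC·ACC·ACC·BC·ACC·ACC·AB·ACC·BC·ACC·ACC·BC·ACC·ACC·BC·AB·BC·ACC·ACC·AB·ACC·BC·ACC·ACC·BC·ACC·ACC·AB·ACC·BC·ACC·ACC·BC·ACC·ACC·BC·AB·BC·ACC·ACC·AB·ACC·BC·AB·BC·AB·BC·ACC·ACC·AB·ACC·BC·ACC·ACC·BC·ACC·ACC·AB·ACC·BC·ACC·ACC·BC·ACC·ACC
    A ↦ BC
    B ↦ AB
    C ↦ ACC

A->BC, B->AB, C->ACC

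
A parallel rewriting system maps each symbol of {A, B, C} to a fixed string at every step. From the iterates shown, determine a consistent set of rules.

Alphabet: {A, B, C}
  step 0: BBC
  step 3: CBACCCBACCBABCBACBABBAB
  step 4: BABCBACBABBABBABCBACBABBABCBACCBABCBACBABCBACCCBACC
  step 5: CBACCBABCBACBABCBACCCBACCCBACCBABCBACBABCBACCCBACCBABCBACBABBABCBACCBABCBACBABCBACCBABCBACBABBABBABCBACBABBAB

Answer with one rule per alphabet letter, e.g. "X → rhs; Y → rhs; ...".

A->BAC, B->C, C->BAB

  step 4 ⇒ step 5: BABCBACBABBABBABCBACBABBABCBACCBABCBACBABCBACCCBACC ⇒ C·BAC·C·BAB·C·BAC·BAB·C·BAC·C·C·BAC·C·C·BAC·C·BAB·C·BAC·BAB·C·BAC·C·C·BAC·C·BAB·C·BAC·BAB·BAB·C·BAC·C·BAB·C·BAC·BAB·C·BAC·C·BAB·C·BAC·BAB·BAB·BAB·C·BAC·BAB·BAB
    A ↦ BAC
    B ↦ C
    C ↦ BAB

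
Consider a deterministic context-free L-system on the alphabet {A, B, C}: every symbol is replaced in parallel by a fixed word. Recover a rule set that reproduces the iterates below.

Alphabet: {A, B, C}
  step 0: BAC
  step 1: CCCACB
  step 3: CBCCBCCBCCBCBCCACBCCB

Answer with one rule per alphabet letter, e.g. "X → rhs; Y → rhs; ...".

A->CCA, B->C, C->CB

  step 0 ⇒ step 1: BAC ⇒ C·CCA·CB
    A ↦ CCA
    B ↦ C
    C ↦ CB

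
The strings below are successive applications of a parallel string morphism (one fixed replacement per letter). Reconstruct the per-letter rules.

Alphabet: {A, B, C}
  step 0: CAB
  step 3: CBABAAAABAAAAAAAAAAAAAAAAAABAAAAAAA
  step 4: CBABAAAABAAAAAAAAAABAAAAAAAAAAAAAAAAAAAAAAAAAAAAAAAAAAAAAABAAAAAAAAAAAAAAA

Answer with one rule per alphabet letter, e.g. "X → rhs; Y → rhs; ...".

A->AA, B->ABA, C->CB

  step 3 ⇒ step 4: CBABAAAABAAAAAAAAAAAAAAAAAABAAAAAAA ⇒ CB·ABA·AA·ABA·AA·AA·AA·AA·ABA·AA·AA·AA·AA·AA·AA·AA·AA·AA·AA·AA·AA·AA·AA·AA·AA·AA·AA·ABA·AA·AA·AA·AA·AA·AA·AA
    A ↦ AA
    B ↦ ABA
    C ↦ CB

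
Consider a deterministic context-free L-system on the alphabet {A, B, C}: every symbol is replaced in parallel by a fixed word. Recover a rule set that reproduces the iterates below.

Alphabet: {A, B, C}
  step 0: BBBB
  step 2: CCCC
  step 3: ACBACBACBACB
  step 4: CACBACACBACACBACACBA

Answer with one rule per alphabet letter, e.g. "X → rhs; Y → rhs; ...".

A->C, B->A, C->ACB

  step 3 ⇒ step 4: ACBACBACBACB ⇒ C·ACB·A·C·ACB·A·C·ACB·A·C·ACB·A
    A ↦ C
    B ↦ A
    C ↦ ACB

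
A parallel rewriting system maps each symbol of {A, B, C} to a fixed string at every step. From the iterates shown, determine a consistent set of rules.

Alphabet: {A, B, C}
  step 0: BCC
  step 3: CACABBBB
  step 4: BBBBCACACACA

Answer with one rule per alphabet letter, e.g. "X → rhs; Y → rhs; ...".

A->B, B->CA, C->B

  step 3 ⇒ step 4: CACABBBB ⇒ B·B·B·B·CA·CA·CA·CA
    A ↦ B
    B ↦ CA
    C ↦ B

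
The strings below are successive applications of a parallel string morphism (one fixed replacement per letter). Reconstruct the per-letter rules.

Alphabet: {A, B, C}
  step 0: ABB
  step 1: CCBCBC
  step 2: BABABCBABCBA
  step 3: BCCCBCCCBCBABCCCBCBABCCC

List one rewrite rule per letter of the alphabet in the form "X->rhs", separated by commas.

A->CC, B->BC, C->BA

  step 2 ⇒ step 3: BABABCBABCBA ⇒ BC·CC·BC·CC·BC·BA·BC·CC·BC·BA·BC·CC
    A ↦ CC
    B ↦ BC
    C ↦ BA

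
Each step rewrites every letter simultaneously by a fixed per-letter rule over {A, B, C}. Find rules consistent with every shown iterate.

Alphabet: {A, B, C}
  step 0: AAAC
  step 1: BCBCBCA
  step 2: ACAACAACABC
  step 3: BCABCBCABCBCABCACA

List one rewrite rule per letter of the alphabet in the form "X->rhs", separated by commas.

A->BC, B->AC, C->A

  step 2 ⇒ step 3: ACAACAACABC ⇒ BC·A·BC·BC·A·BC·BC·A·BC·AC·A
    A ↦ BC
    B ↦ AC
    C ↦ A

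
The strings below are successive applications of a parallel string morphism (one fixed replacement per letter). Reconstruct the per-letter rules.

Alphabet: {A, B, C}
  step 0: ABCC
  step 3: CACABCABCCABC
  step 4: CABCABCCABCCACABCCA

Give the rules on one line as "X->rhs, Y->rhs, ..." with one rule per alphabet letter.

A->B, B->C, C->CA

  step 3 ⇒ step 4: CACABCABCCABC ⇒ CA·B·CA·B·C·CA·B·C·CA·CA·B·C·CA
    A ↦ B
    B ↦ C
    C ↦ CA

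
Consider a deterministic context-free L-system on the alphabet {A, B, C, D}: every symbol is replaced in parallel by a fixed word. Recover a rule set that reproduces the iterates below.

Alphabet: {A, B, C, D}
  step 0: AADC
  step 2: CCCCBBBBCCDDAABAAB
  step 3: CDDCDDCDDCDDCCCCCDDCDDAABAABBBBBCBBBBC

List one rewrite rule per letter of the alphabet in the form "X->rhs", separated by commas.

A->BB, B->C, C->CDD, D->AAB

  step 2 ⇒ step 3: CCCCBBBBCCDDAABAAB ⇒ CDD·CDD·CDD·CDD·C·C·C·C·CDD·CDD·AAB·AAB·BB·BB·C·BB·BB·C
    A ↦ BB
    B ↦ C
    C ↦ CDD
    D ↦ AAB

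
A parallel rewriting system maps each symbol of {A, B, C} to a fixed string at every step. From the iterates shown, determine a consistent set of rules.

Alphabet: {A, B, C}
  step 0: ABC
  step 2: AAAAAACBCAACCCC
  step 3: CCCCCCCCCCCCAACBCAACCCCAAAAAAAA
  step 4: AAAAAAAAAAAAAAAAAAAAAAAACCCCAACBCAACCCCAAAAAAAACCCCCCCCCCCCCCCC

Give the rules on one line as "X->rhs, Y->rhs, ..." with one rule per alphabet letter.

A->CC, B->CBC, C->AA

  step 3 ⇒ step 4: CCCCCCCCCCCCAACBCAACCCCAAAAAAAA ⇒ AA·AA·AA·AA·AA·AA·AA·AA·AA·AA·AA·AA·CC·CC·AA·CBC·AA·CC·CC·AA·AA·AA·AA·CC·CC·CC·CC·CC·CC·CC·CC
    A ↦ CC
    B ↦ CBC
    C ↦ AA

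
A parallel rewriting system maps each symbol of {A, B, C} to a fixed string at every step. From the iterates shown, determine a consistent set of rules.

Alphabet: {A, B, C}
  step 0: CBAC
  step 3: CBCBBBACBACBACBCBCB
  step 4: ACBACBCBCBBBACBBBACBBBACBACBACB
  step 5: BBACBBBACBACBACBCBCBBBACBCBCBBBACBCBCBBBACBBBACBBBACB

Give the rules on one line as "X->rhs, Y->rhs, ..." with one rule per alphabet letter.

  step 4 ⇒ step 5: ACBACBCBCBBBACBBBACBBBACBACBACB ⇒ BB·A·CB·BB·A·CB·A·CB·A·CB·CB·CB·BB·A·CB·CB·CB·BB·A·CB·CB·CB·BB·A·CB·BB·A·CB·BB·A·CB
    A ↦ BB
    B ↦ CB
    C ↦ A

A->BB, B->CB, C->A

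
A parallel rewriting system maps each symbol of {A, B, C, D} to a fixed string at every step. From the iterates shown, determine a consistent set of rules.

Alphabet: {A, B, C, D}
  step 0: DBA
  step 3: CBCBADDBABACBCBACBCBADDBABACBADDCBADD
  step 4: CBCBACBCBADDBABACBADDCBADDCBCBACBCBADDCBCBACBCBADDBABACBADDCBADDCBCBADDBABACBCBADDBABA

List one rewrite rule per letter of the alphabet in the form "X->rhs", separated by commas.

  step 3 ⇒ step 4: CBCBADDBABACBCBACBCBADDBABACBADDCBADD ⇒ CB·CBA·CB·CBA·DD·BA·BA·CBA·DD·CBA·DD·CB·CBA·CB·CBA·DD·CB·CBA·CB·CBA·DD·BA·BA·CBA·DD·CBA·DD·CB·CBA·DD·BA·BA·CB·CBA·DD·BA·BA
    A ↦ DD
    B ↦ CBA
    C ↦ CB
    D ↦ BA

A->DD, B->CBA, C->CB, D->BA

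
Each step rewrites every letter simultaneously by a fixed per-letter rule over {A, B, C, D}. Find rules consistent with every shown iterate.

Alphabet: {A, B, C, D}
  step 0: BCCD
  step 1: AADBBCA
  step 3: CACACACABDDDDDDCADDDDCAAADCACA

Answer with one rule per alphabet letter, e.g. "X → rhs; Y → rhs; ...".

A->DD, B->AAD, C->B, D->CA

  step 0 ⇒ step 1: BCCD ⇒ AAD·B·B·CA
    B ↦ AAD
    C ↦ B
    D ↦ CA
    A ↦ DD  (constrained at step 1)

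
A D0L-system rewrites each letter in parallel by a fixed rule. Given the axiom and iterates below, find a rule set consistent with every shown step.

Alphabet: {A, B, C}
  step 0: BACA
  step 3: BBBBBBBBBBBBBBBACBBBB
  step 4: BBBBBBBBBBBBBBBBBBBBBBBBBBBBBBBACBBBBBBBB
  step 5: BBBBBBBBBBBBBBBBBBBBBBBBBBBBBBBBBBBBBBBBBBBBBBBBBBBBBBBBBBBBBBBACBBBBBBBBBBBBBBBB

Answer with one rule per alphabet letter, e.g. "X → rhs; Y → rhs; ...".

  step 4 ⇒ step 5: BBBBBBBBBBBBBBBBBBBBBBBBBBBBBBBACBBBBBBBB ⇒ BB·BB·BB·BB·BB·BB·BB·BB·BB·BB·BB·BB·BB·BB·BB·BB·BB·BB·BB·BB·BB·BB·BB·BB·BB·BB·BB·BB·BB·BB·BB·B·AC·BB·BB·BB·BB·BB·BB·BB·BB
    A ↦ B
    B ↦ BB
    C ↦ AC

A->B, B->BB, C->AC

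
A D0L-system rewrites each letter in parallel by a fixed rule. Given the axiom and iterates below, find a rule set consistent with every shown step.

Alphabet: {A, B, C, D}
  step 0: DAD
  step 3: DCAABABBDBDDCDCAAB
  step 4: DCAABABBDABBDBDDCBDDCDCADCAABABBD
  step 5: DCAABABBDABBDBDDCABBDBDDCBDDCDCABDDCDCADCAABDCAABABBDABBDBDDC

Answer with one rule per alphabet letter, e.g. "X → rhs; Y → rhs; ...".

  step 4 ⇒ step 5: DCAABABBDABBDBDDCBDDCDCADCAABABBD ⇒ DC·A·AB·AB·BD·AB·BD·BD·DC·AB·BD·BD·DC·BD·DC·DC·A·BD·DC·DC·A·DC·A·AB·DC·A·AB·AB·BD·AB·BD·BD·DC
    A ↦ AB
    B ↦ BD
    C ↦ A
    D ↦ DC

A->AB, B->BD, C->A, D->DC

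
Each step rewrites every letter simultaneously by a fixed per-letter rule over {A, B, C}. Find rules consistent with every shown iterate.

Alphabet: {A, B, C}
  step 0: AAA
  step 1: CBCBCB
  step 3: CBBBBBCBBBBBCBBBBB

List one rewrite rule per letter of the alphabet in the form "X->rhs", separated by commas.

  step 0 ⇒ step 1: AAA ⇒ CB·CB·CB
    A ↦ CB
    B ↦ BB  (constrained at step 1)
    C ↦ A  (constrained at step 1)

A->CB, B->BB, C->A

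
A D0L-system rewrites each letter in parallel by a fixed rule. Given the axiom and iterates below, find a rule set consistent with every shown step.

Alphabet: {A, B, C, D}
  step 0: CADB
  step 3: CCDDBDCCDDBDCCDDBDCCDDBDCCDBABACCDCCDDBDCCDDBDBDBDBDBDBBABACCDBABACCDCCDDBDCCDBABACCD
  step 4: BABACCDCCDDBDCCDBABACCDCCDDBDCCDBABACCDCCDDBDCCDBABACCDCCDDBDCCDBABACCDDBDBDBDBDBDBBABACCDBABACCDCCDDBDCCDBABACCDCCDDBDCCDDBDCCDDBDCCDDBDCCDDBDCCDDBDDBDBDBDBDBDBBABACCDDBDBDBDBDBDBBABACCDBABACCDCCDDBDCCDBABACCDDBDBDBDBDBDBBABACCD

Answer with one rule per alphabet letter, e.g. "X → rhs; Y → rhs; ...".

  step 3 ⇒ step 4: CCDDBDCCDDBDCCDDBDCCDDBDCCDBABACCDCCDDBDCCDDBDBDBDBDBDBBABACCDBABACCDCCDDBDCCDBABACCD ⇒ BA·BA·CCD·CCD·DBD·CCD·BA·BA·CCD·CCD·DBD·CCD·BA·BA·CCD·CCD·DBD·CCD·BA·BA·CCD·CCD·DBD·CCD·BA·BA·CCD·DBD·BDB·DBD·BDB·BA·BA·CCD·BA·BA·CCD·CCD·DBD·CCD·BA·BA·CCD·CCD·DBD·CCD·DBD·CCD·DBD·CCD·DBD·CCD·DBD·CCD·DBD·DBD·BDB·DBD·BDB·BA·BA·CCD·DBD·BDB·DBD·BDB·BA·BA·CCD·BA·BA·CCD·CCD·DBD·CCD·BA·BA·CCD·DBD·BDB·DBD·BDB·BA·BA·CCD
    A ↦ BDB
    B ↦ DBD
    C ↦ BA
    D ↦ CCD

A->BDB, B->DBD, C->BA, D->CCD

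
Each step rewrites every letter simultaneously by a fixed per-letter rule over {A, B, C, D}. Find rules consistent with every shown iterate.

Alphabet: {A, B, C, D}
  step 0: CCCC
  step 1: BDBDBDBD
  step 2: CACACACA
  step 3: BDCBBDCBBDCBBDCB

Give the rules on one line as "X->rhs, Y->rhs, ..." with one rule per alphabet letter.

A->CB, B->C, C->BD, D->A

  step 2 ⇒ step 3: CACACACA ⇒ BD·CB·BD·CB·BD·CB·BD·CB
    A ↦ CB
    C ↦ BD
  step 1 ⇒ step 2: BDBDBDBD ⇒ C·A·C·A·C·A·C·A
    B ↦ C
  step 1 ⇒ step 2: BDBDBDBD ⇒ C·A·C·A·C·A·C·A
    D ↦ A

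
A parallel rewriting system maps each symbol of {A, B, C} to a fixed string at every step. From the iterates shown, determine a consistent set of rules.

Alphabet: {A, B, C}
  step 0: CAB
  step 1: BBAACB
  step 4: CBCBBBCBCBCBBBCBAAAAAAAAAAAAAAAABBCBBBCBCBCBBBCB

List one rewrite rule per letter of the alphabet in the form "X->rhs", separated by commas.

  step 0 ⇒ step 1: CAB ⇒ BB·AA·CB
    A ↦ AA
    B ↦ CB
    C ↦ BB

A->AA, B->CB, C->BB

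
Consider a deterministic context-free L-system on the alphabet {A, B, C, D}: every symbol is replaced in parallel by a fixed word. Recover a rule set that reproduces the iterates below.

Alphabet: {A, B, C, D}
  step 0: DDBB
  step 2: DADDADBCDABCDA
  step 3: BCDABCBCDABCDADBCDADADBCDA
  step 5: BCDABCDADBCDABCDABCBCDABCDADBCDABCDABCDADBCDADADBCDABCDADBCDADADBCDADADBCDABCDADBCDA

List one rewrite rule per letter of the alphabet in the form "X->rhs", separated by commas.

  step 2 ⇒ step 3: DADDADBCDABCDA ⇒ BC·DA·BC·BC·DA·BC·DA·D·BC·DA·DA·D·BC·DA
    A ↦ DA
    B ↦ DA
    C ↦ D
    D ↦ BC

A->DA, B->DA, C->D, D->BC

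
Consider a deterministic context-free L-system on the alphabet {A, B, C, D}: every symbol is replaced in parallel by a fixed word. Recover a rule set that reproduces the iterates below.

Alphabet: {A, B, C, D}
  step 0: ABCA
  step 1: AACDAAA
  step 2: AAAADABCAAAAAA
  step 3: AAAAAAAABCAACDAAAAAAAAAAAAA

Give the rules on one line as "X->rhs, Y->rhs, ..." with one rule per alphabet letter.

  step 2 ⇒ step 3: AAAADABCAAAAAA ⇒ AA·AA·AA·AA·BC·AA·C·DA·AA·AA·AA·AA·AA·AA
    A ↦ AA
    B ↦ C
    C ↦ DA
    D ↦ BC

A->AA, B->C, C->DA, D->BC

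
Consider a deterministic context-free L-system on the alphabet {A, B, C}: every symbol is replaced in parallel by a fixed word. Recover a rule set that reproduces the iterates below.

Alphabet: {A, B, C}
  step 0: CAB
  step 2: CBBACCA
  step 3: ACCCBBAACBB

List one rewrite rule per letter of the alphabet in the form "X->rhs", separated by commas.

A->CBB, B->C, C->A

  step 2 ⇒ step 3: CBBACCA ⇒ A·C·C·CBB·A·A·CBB
    A ↦ CBB
    B ↦ C
    C ↦ A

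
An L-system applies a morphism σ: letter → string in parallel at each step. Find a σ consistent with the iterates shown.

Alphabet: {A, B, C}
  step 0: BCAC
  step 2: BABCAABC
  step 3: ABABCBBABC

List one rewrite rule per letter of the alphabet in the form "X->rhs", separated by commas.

  step 2 ⇒ step 3: BABCAABC ⇒ A·B·A·BC·B·B·A·BC
    A ↦ B
    B ↦ A
    C ↦ BC

A->B, B->A, C->BC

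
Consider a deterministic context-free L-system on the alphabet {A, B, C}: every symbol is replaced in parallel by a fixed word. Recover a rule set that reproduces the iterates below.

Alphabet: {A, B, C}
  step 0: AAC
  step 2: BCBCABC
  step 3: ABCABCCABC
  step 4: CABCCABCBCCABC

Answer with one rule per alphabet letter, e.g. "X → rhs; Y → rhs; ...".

A->C, B->A, C->BC

  step 3 ⇒ step 4: ABCABCCABC ⇒ C·A·BC·C·A·BC·BC·C·A·BC
    A ↦ C
    B ↦ A
    C ↦ BC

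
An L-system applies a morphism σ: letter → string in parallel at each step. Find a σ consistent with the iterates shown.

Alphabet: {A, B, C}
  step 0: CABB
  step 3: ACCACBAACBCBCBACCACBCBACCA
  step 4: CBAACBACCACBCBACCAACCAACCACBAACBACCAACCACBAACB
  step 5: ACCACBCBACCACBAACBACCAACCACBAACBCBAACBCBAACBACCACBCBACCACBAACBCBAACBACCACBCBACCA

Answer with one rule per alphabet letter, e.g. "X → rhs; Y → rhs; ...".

  step 4 ⇒ step 5: CBAACBACCACBCBACCAACCAACCACBAACBACCAACCACBAACB ⇒ A·CCA·CB·CB·A·CCA·CB·A·A·CB·A·CCA·A·CCA·CB·A·A·CB·CB·A·A·CB·CB·A·A·CB·A·CCA·CB·CB·A·CCA·CB·A·A·CB·CB·A·A·CB·A·CCA·CB·CB·A·CCA
    A ↦ CB
    B ↦ CCA
    C ↦ A

A->CB, B->CCA, C->A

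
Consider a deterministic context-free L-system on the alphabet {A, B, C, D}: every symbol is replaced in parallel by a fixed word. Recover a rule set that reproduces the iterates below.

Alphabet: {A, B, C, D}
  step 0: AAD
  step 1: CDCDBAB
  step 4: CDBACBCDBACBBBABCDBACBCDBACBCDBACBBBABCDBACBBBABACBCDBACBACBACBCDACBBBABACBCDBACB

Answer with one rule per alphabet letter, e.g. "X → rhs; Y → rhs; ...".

A->CD, B->ACB, C->B, D->BAB

  step 0 ⇒ step 1: AAD ⇒ CD·CD·BAB
    A ↦ CD
    D ↦ BAB
    B ↦ ACB  (constrained at step 1)
    C ↦ B  (constrained at step 1)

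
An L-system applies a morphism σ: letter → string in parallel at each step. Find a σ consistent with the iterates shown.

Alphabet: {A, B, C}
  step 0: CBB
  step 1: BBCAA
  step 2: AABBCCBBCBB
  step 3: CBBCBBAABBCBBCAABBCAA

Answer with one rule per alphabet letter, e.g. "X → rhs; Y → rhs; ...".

  step 2 ⇒ step 3: AABBCCBBCBB ⇒ CBB·CBB·A·A·BBC·BBC·A·A·BBC·A·A
    A ↦ CBB
    B ↦ A
    C ↦ BBC

A->CBB, B->A, C->BBC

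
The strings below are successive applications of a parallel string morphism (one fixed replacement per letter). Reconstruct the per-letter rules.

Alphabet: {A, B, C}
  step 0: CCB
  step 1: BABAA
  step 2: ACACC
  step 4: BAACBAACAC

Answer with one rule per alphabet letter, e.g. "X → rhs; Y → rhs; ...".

  step 1 ⇒ step 2: BABAA ⇒ A·C·A·C·C
    A ↦ C
    B ↦ A
  step 0 ⇒ step 1: CCB ⇒ BA·BA·A
    C ↦ BA

A->C, B->A, C->BA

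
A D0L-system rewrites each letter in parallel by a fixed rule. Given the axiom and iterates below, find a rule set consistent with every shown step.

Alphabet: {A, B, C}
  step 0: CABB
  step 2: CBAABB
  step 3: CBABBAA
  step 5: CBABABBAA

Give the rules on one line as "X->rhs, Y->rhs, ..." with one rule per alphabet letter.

A->B, B->A, C->CB

  step 2 ⇒ step 3: CBAABB ⇒ CB·A·B·B·A·A
    A ↦ B
    B ↦ A
    C ↦ CB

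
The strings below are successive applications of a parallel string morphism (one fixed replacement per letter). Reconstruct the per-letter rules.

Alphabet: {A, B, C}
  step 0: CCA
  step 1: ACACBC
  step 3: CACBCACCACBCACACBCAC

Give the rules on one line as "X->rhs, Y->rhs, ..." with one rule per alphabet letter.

A->BC, B->C, C->AC

  step 0 ⇒ step 1: CCA ⇒ AC·AC·BC
    A ↦ BC
    C ↦ AC
    B ↦ C  (constrained at step 1)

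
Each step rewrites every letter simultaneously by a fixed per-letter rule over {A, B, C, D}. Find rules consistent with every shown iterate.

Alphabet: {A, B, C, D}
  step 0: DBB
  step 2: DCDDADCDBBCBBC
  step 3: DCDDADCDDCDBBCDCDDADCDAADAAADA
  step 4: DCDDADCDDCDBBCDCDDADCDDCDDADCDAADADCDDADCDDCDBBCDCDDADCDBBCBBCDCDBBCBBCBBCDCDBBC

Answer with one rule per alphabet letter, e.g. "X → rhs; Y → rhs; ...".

A->BBC, B->A, C->DA, D->DCD

  step 3 ⇒ step 4: DCDDADCDDCDBBCDCDDADCDAADAAADA ⇒ DCD·DA·DCD·DCD·BBC·DCD·DA·DCD·DCD·DA·DCD·A·A·DA·DCD·DA·DCD·DCD·BBC·DCD·DA·DCD·BBC·BBC·DCD·BBC·BBC·BBC·DCD·BBC
    A ↦ BBC
    B ↦ A
    C ↦ DA
    D ↦ DCD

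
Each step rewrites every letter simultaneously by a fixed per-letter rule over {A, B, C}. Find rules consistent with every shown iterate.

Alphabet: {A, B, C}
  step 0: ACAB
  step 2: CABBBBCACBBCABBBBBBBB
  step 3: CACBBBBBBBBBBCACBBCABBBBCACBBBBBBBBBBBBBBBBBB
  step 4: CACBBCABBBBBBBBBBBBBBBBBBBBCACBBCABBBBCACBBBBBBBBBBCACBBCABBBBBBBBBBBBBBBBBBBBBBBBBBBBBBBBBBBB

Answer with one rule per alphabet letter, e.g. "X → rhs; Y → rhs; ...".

  step 3 ⇒ step 4: CACBBBBBBBBBBCACBBCABBBBCACBBBBBBBBBBBBBBBBBB ⇒ CA·CBB·CA·BB·BB·BB·BB·BB·BB·BB·BB·BB·BB·CA·CBB·CA·BB·BB·CA·CBB·BB·BB·BB·BB·CA·CBB·CA·BB·BB·BB·BB·BB·BB·BB·BB·BB·BB·BB·BB·BB·BB·BB·BB·BB·BB
    A ↦ CBB
    B ↦ BB
    C ↦ CA

A->CBB, B->BB, C->CA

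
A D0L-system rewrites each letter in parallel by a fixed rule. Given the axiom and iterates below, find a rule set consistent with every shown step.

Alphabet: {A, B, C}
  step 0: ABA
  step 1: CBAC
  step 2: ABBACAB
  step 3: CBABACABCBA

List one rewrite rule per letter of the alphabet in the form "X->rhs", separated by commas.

  step 2 ⇒ step 3: ABBACAB ⇒ C·BA·BA·C·AB·C·BA
    A ↦ C
    B ↦ BA
    C ↦ AB

A->C, B->BA, C->AB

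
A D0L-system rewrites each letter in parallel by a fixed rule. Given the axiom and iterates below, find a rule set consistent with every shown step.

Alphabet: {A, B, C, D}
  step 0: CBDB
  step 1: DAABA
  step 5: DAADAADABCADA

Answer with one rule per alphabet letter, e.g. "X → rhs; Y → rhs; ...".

A->C, B->A, C->DA, D->B

  step 0 ⇒ step 1: CBDB ⇒ DA·A·B·A
    B ↦ A
    C ↦ DA
    D ↦ B
    A ↦ C  (constrained at step 1)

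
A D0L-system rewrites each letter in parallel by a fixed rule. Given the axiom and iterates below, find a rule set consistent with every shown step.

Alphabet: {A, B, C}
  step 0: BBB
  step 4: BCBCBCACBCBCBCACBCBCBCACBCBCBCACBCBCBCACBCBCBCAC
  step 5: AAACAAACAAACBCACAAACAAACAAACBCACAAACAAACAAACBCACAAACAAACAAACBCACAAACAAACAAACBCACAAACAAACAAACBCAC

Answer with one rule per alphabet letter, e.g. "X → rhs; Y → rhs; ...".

  step 4 ⇒ step 5: BCBCBCACBCBCBCACBCBCBCACBCBCBCACBCBCBCACBCBCBCAC ⇒ AA·AC·AA·AC·AA·AC·BC·AC·AA·AC·AA·AC·AA·AC·BC·AC·AA·AC·AA·AC·AA·AC·BC·AC·AA·AC·AA·AC·AA·AC·BC·AC·AA·AC·AA·AC·AA·AC·BC·AC·AA·AC·AA·AC·AA·AC·BC·AC
    A ↦ BC
    B ↦ AA
    C ↦ AC

A->BC, B->AA, C->AC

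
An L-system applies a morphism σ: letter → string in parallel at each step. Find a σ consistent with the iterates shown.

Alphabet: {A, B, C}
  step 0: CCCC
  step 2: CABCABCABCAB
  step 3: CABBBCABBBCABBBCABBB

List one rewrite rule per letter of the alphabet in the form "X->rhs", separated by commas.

  step 2 ⇒ step 3: CABCABCABCAB ⇒ CA·B·BB·CA·B·BB·CA·B·BB·CA·B·BB
    A ↦ B
    B ↦ BB
    C ↦ CA

A->B, B->BB, C->CA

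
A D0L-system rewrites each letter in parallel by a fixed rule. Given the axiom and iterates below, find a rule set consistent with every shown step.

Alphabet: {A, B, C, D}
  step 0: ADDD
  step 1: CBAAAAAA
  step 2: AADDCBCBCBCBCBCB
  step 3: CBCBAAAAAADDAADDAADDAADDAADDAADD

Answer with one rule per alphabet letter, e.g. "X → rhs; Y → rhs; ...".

  step 2 ⇒ step 3: AADDCBCBCBCBCBCB ⇒ CB·CB·AA·AA·AA·DD·AA·DD·AA·DD·AA·DD·AA·DD·AA·DD
    A ↦ CB
    B ↦ DD
    C ↦ AA
    D ↦ AA

A->CB, B->DD, C->AA, D->AA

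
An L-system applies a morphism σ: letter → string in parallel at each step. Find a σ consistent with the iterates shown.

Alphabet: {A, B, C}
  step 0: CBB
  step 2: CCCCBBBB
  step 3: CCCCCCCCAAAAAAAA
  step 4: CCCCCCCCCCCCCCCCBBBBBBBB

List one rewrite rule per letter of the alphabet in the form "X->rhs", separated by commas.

A->B, B->AA, C->CC

  step 3 ⇒ step 4: CCCCCCCCAAAAAAAA ⇒ CC·CC·CC·CC·CC·CC·CC·CC·B·B·B·B·B·B·B·B
    A ↦ B
    C ↦ CC
  step 2 ⇒ step 3: CCCCBBBB ⇒ CC·CC·CC·CC·AA·AA·AA·AA
    B ↦ AA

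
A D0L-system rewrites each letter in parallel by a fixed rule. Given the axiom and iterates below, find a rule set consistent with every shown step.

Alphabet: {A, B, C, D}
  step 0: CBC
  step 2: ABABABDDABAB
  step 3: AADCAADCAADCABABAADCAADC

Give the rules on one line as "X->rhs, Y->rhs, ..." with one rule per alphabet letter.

  step 2 ⇒ step 3: ABABABDDABAB ⇒ AA·DC·AA·DC·AA·DC·AB·AB·AA·DC·AA·DC
    A ↦ AA
    B ↦ DC
    D ↦ AB
    C ↦ DD  (constrained at step 0)

A->AA, B->DC, C->DD, D->AB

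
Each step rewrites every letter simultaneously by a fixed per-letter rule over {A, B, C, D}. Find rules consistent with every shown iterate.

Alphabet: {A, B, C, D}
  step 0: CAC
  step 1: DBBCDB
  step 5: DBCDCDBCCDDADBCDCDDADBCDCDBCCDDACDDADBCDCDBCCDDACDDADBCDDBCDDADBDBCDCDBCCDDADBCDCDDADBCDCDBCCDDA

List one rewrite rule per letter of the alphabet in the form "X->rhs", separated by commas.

  step 0 ⇒ step 1: CAC ⇒ DB·BC·DB
    A ↦ BC
    C ↦ DB
    B ↦ DA  (constrained at step 1)
    D ↦ CD  (constrained at step 1)

A->BC, B->DA, C->DB, D->CD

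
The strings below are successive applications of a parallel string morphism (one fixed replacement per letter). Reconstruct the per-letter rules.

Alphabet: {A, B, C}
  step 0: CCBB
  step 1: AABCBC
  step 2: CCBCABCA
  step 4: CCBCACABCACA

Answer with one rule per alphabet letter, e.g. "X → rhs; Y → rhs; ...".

A->C, B->BC, C->A

  step 1 ⇒ step 2: AABCBC ⇒ C·C·BC·A·BC·A
    A ↦ C
    B ↦ BC
    C ↦ A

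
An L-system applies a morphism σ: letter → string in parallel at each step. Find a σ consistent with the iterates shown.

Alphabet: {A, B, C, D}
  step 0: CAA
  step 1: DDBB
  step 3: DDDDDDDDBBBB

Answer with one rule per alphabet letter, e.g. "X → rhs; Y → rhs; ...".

  step 0 ⇒ step 1: CAA ⇒ DD·B·B
    A ↦ B
    C ↦ DD
    B ↦ AA  (constrained at step 1)
    D ↦ CC  (constrained at step 1)

A->B, B->AA, C->DD, D->CC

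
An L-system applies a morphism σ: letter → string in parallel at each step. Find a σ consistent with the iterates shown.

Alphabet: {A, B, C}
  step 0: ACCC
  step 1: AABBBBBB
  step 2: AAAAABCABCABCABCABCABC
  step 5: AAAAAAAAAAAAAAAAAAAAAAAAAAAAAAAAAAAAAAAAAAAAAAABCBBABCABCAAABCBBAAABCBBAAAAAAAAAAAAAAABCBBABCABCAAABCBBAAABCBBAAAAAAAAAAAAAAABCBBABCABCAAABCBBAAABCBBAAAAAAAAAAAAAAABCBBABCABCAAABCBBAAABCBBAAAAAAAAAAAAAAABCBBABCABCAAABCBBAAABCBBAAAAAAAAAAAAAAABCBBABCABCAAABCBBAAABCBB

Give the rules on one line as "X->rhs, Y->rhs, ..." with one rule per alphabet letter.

  step 1 ⇒ step 2: AABBBBBB ⇒ AA·AA·ABC·ABC·ABC·ABC·ABC·ABC
    A ↦ AA
    B ↦ ABC
  step 0 ⇒ step 1: ACCC ⇒ AA·BB·BB·BB
    C ↦ BB

A->AA, B->ABC, C->BB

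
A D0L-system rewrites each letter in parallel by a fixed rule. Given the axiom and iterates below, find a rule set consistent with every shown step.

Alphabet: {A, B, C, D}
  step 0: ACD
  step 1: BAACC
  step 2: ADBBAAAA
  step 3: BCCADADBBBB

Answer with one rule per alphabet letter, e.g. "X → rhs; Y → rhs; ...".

  step 2 ⇒ step 3: ADBBAAAA ⇒ B·CC·AD·AD·B·B·B·B
    A ↦ B
    B ↦ AD
    D ↦ CC
  step 0 ⇒ step 1: ACD ⇒ B·AA·CC
    C ↦ AA

A->B, B->AD, C->AA, D->CC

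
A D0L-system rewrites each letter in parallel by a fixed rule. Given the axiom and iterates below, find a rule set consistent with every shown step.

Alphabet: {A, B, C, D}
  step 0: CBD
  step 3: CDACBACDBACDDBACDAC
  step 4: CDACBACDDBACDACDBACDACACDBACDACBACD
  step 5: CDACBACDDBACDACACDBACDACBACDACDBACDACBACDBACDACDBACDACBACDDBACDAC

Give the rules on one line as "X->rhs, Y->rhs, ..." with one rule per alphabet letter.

  step 4 ⇒ step 5: CDACBACDDBACDACDBACDACACDBACDACBACD ⇒ CD·AC·BA·CD·D·BA·CD·AC·AC·D·BA·CD·AC·BA·CD·AC·D·BA·CD·AC·BA·CD·BA·CD·AC·D·BA·CD·AC·BA·CD·D·BA·CD·AC
    A ↦ BA
    B ↦ D
    C ↦ CD
    D ↦ AC

A->BA, B->D, C->CD, D->AC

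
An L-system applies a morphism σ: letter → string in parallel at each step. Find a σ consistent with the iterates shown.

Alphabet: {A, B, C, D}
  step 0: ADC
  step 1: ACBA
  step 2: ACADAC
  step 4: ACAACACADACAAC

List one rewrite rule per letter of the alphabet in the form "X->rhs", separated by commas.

  step 1 ⇒ step 2: ACBA ⇒ AC·A·D·AC
    A ↦ AC
    B ↦ D
    C ↦ A
  step 0 ⇒ step 1: ADC ⇒ AC·B·A
    D ↦ B

A->AC, B->D, C->A, D->B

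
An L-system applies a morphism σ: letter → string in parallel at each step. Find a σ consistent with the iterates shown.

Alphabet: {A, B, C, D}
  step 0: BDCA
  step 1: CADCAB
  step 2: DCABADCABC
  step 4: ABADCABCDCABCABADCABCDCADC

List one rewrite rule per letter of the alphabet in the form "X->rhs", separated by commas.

  step 1 ⇒ step 2: CADCAB ⇒ DC·AB·A·DC·AB·C
    A ↦ AB
    B ↦ C
    C ↦ DC
    D ↦ A

A->AB, B->C, C->DC, D->A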